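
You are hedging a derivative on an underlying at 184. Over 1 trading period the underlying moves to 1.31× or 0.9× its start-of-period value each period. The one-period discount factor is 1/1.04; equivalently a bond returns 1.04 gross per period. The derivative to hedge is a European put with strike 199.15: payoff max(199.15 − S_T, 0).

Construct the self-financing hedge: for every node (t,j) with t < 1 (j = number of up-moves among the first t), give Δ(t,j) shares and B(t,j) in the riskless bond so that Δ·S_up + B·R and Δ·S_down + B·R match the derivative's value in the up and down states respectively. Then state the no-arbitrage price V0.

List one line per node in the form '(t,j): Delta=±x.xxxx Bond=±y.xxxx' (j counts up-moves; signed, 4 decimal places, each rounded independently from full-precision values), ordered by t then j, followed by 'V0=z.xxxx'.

The replicating-portfolio and risk-neutral prices coincide; use p* = (1.04−0.9)/(1.31−0.9) = 0.3415 for the latter.
Payoff layer (t=1): V(1,0)=33.5500, V(1,1)=0.0000
(0,0): S=184.0000. Δ = (V_up−V_dn)/(S_up−S_dn) = (0.0000−33.5500)/(241.0400−165.6000) = -0.4447. V = [p*·0.0000 + (1−p*)·33.5500]/1.04 = 21.2441. B = V − Δ·S = 103.0734.
Root portfolio cost Δ·184+B reproduces V0=21.2441.

(0,0): Delta=-0.4447 Bond=103.0734
V0=21.2441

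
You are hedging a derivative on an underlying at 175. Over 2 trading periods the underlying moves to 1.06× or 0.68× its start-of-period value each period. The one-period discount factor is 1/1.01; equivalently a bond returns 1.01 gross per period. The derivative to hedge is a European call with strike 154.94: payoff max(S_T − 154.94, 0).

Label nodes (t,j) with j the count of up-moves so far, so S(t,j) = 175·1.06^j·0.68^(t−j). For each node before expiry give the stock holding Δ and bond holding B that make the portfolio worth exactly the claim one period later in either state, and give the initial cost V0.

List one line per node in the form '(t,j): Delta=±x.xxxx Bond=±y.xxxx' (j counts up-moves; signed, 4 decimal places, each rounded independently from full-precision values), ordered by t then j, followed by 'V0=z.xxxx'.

The replicating-portfolio and risk-neutral prices coincide; use p* = (1.01−0.68)/(1.06−0.68) = 0.8684 for the latter.
Terminal values V(2,·): V(2,0)=0.0000, V(2,1)=0.0000, V(2,2)=41.6900
Node (1,0) S=119.0000: V=(p*·0.0000+(1−p*)·0.0000)/1.01=0.0000; Δ=(0.0000−0.0000)/(126.1400−80.9200)=0.0000; B=V−Δ·S=0.0000
Node (1,1) S=185.5000: V=(p*·41.6900+(1−p*)·0.0000)/1.01=35.8460; Δ=(41.6900−0.0000)/(196.6300−126.1400)=0.5914; B=V−Δ·S=-73.8645
Node (0,0) S=175.0000: V=(p*·35.8460+(1−p*)·0.0000)/1.01=30.8212; Δ=(35.8460−0.0000)/(185.5000−119.0000)=0.5390; B=V−Δ·S=-63.5104
Root portfolio cost Δ·175+B reproduces V0=30.8212.

(0,0): Delta=0.5390 Bond=-63.5104
(1,0): Delta=0.0000 Bond=0.0000
(1,1): Delta=0.5914 Bond=-73.8645
V0=30.8212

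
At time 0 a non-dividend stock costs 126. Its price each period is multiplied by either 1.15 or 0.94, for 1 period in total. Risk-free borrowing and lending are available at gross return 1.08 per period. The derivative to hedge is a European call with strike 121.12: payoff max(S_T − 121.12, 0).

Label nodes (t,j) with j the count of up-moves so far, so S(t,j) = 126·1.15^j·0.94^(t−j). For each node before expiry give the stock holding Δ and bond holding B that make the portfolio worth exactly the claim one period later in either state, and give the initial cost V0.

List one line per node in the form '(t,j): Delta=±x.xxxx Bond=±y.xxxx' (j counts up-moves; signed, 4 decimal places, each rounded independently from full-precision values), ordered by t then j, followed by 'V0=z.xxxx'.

Under the risk-neutral measure, an up-move has probability p* = (R−d)/(u−d) = 0.6667 and values discount at R = 1.08.
At expiry t=1: V(1,0)=0.0000, V(1,1)=23.7800
(0,0): S=126.0000. Δ = (V_up−V_dn)/(S_up−S_dn) = (23.7800−0.0000)/(144.9000−118.4400) = 0.8987. V = [p*·23.7800 + (1−p*)·0.0000]/1.08 = 14.6790. B = V − Δ·S = -98.5591.
Self-financing check: at every node Δ·S+B equals the discounted successor values.

(0,0): Delta=0.8987 Bond=-98.5591
V0=14.6790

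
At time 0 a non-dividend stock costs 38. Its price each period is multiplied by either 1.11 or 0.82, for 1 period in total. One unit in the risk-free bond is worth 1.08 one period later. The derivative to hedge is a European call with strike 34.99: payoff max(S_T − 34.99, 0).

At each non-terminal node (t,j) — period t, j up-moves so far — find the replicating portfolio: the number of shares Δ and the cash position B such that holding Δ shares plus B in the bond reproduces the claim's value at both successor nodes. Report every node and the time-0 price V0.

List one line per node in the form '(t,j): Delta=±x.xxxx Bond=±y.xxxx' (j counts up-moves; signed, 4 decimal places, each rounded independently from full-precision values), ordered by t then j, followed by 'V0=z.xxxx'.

(0,0): Delta=0.6525 Bond=-18.8244
V0=5.9687

No-arbitrage ⇒ martingale measure with p* = (R−d)/(u−d) = 0.8966.
Terminal payoffs: V(1,0)=0.0000, V(1,1)=7.1900
(0,0): S=38.0000. Δ = (V_up−V_dn)/(S_up−S_dn) = (7.1900−0.0000)/(42.1800−31.1600) = 0.6525. V = [p*·7.1900 + (1−p*)·0.0000]/1.08 = 5.9687. B = V − Δ·S = -18.8244.
Root portfolio cost Δ·38+B reproduces V0=5.9687.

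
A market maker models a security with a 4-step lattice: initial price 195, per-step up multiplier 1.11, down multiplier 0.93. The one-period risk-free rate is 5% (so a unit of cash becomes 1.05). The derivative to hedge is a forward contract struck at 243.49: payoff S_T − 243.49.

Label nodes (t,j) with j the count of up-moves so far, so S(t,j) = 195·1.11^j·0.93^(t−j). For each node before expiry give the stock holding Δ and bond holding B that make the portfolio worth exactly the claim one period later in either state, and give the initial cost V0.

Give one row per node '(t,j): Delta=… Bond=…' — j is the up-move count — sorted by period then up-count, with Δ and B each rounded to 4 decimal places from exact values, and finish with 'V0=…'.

(0,0): Delta=1.0000 Bond=-200.3198
(1,0): Delta=1.0000 Bond=-210.3358
(1,1): Delta=1.0000 Bond=-210.3358
(2,0): Delta=1.0000 Bond=-220.8526
(2,1): Delta=1.0000 Bond=-220.8526
(2,2): Delta=1.0000 Bond=-220.8526
(3,0): Delta=1.0000 Bond=-231.8952
(3,1): Delta=1.0000 Bond=-231.8952
(3,2): Delta=1.0000 Bond=-231.8952
(3,3): Delta=1.0000 Bond=-231.8952
V0=-5.3198

Under the risk-neutral measure, an up-move has probability p* = (R−d)/(u−d) = 0.6667 and values discount at R = 1.05.
Payoff layer (t=4): V(4,0)=-97.6199, V(4,1)=-69.3869, V(4,2)=-35.6896, V(4,3)=4.5299, V(4,4)=52.5337
  t=3,j=0: stock 156.8496 → up 174.1031 (V=-69.3869), down 145.8701 (V=-97.6199). Price -75.0456; hedge Δ=1.0000, bond B=-231.8952.
  t=3,j=1: stock 187.2076 → up 207.8004 (V=-35.6896), down 174.1031 (V=-69.3869). Price -44.6876; hedge Δ=1.0000, bond B=-231.8952.
  t=3,j=2: stock 223.4413 → up 248.0199 (V=4.5299), down 207.8004 (V=-35.6896). Price -8.4539; hedge Δ=1.0000, bond B=-231.8952.
  t=3,j=3: stock 266.6880 → up 296.0237 (V=52.5337), down 248.0199 (V=4.5299). Price 34.7928; hedge Δ=1.0000, bond B=-231.8952.
  t=2,j=0: stock 168.6555 → up 187.2076 (V=-44.6876), down 156.8496 (V=-75.0456). Price -52.1971; hedge Δ=1.0000, bond B=-220.8526.
  t=2,j=1: stock 201.2985 → up 223.4413 (V=-8.4539), down 187.2076 (V=-44.6876). Price -19.5541; hedge Δ=1.0000, bond B=-220.8526.
  t=2,j=2: stock 240.2595 → up 266.6880 (V=34.7928), down 223.4413 (V=-8.4539). Price 19.4069; hedge Δ=1.0000, bond B=-220.8526.
  t=1,j=0: stock 181.3500 → up 201.2985 (V=-19.5541), down 168.6555 (V=-52.1971). Price -28.9858; hedge Δ=1.0000, bond B=-210.3358.
  t=1,j=1: stock 216.4500 → up 240.2595 (V=19.4069), down 201.2985 (V=-19.5541). Price 6.1142; hedge Δ=1.0000, bond B=-210.3358.
  t=0,j=0: stock 195.0000 → up 216.4500 (V=6.1142), down 181.3500 (V=-28.9858). Price -5.3198; hedge Δ=1.0000, bond B=-200.3198.
Root portfolio cost Δ·195+B reproduces V0=-5.3198.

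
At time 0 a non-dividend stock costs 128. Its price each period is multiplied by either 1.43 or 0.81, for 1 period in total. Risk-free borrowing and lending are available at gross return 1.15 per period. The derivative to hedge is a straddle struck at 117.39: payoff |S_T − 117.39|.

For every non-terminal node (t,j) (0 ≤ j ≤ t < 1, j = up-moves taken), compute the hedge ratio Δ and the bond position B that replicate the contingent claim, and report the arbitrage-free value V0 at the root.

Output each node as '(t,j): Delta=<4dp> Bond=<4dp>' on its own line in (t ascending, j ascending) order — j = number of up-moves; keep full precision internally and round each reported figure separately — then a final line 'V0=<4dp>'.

No-arbitrage ⇒ martingale measure with p* = (R−d)/(u−d) = 0.5484.
Terminal payoffs: V(1,0)=13.7100, V(1,1)=65.6500
(0,0): S=128.0000. Δ = (V_up−V_dn)/(S_up−S_dn) = (65.6500−13.7100)/(183.0400−103.6800) = 0.6545. V = [p*·65.6500 + (1−p*)·13.7100]/1.15 = 36.6898. B = V − Δ·S = -47.0844.
Self-financing check: at every node Δ·S+B equals the discounted successor values.

(0,0): Delta=0.6545 Bond=-47.0844
V0=36.6898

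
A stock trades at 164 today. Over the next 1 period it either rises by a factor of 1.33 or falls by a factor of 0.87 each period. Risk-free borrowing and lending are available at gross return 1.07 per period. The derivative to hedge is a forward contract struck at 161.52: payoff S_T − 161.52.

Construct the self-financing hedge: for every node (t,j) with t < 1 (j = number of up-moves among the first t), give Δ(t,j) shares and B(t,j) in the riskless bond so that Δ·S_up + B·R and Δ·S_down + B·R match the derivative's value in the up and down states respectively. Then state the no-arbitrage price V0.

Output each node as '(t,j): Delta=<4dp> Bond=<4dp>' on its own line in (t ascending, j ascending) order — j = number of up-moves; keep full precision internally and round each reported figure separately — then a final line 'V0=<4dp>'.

(0,0): Delta=1.0000 Bond=-150.9533
V0=13.0467

Since d<R<u, set p* = (R−d)/(u−d) = 0.4348; price each node as the discounted p*-expectation of its children.
At expiry t=1: V(1,0)=-18.8400, V(1,1)=56.6000
(0,0): S=164.0000. Δ = (V_up−V_dn)/(S_up−S_dn) = (56.6000−-18.8400)/(218.1200−142.6800) = 1.0000. V = [p*·56.6000 + (1−p*)·-18.8400]/1.07 = 13.0467. B = V − Δ·S = -150.9533.
Self-financing check: at every node Δ·S+B equals the discounted successor values.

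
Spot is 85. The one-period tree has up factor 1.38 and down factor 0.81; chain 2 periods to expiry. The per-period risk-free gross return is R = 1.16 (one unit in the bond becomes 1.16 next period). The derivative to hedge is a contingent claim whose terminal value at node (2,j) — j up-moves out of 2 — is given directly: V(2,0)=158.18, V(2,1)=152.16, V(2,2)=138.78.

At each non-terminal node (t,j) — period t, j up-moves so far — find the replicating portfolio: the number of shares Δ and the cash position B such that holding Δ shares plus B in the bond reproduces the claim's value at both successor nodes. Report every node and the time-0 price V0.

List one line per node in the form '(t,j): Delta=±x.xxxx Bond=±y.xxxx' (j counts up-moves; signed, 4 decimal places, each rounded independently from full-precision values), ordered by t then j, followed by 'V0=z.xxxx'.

Since d<R<u, set p* = (R−d)/(u−d) = 0.6140; price each node as the discounted p*-expectation of its children.
Terminal values V(2,·): V(2,0)=158.1800, V(2,1)=152.1600, V(2,2)=138.7800
(1,0): S=68.8500. Δ = (V_up−V_dn)/(S_up−S_dn) = (152.1600−158.1800)/(95.0130−55.7685) = -0.1534. V = [p*·152.1600 + (1−p*)·158.1800]/1.16 = 133.1754. B = V − Δ·S = 143.7368.
(1,1): S=117.3000. Δ = (V_up−V_dn)/(S_up−S_dn) = (138.7800−152.1600)/(161.8740−95.0130) = -0.2001. V = [p*·138.7800 + (1−p*)·152.1600]/1.16 = 124.0898. B = V − Δ·S = 147.5635.
(0,0): S=85.0000. Δ = (V_up−V_dn)/(S_up−S_dn) = (124.0898−133.1754)/(117.3000−68.8500) = -0.1875. V = [p*·124.0898 + (1−p*)·133.1754]/1.16 = 109.9970. B = V − Δ·S = 125.9367.
Root portfolio cost Δ·85+B reproduces V0=109.9970.

(0,0): Delta=-0.1875 Bond=125.9367
(1,0): Delta=-0.1534 Bond=143.7368
(1,1): Delta=-0.2001 Bond=147.5635
V0=109.9970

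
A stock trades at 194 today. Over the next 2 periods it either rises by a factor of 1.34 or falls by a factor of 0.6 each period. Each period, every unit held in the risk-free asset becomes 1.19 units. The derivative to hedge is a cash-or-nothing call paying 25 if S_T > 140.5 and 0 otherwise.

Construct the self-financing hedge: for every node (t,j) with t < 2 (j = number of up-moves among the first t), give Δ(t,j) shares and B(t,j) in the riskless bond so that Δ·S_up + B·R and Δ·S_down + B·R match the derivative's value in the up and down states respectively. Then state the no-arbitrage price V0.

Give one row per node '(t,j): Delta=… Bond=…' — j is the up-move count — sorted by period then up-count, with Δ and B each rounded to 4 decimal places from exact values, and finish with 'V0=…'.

(0,0): Delta=0.0297 Bond=11.1741
(1,0): Delta=0.2902 Bond=-17.0338
(1,1): Delta=0.0000 Bond=21.0084
V0=16.9287

The replicating-portfolio and risk-neutral prices coincide; use p* = (1.19−0.6)/(1.34−0.6) = 0.7973 for the latter.
Terminal payoffs: V(2,0)=0.0000, V(2,1)=25.0000, V(2,2)=25.0000
(1,0): S=116.4000. Δ = (V_up−V_dn)/(S_up−S_dn) = (25.0000−0.0000)/(155.9760−69.8400) = 0.2902. V = [p*·25.0000 + (1−p*)·0.0000]/1.19 = 16.7499. B = V − Δ·S = -17.0338.
(1,1): S=259.9600. Δ = (V_up−V_dn)/(S_up−S_dn) = (25.0000−25.0000)/(348.3464−155.9760) = 0.0000. V = [p*·25.0000 + (1−p*)·25.0000]/1.19 = 21.0084. B = V − Δ·S = 21.0084.
(0,0): S=194.0000. Δ = (V_up−V_dn)/(S_up−S_dn) = (21.0084−16.7499)/(259.9600−116.4000) = 0.0297. V = [p*·21.0084 + (1−p*)·16.7499]/1.19 = 16.9287. B = V − Δ·S = 11.1741.
The time-0 hedge costs 16.9287, which is the no-arbitrage price.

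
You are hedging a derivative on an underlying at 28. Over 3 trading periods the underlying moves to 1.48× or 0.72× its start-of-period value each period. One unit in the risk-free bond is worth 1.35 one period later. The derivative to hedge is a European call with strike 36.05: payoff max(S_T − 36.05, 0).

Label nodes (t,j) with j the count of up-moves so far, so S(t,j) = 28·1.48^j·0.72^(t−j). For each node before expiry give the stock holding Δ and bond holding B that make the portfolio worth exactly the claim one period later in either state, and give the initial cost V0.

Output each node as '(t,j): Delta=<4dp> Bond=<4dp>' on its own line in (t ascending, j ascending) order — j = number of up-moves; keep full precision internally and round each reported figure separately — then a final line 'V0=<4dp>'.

(0,0): Delta=0.8852 Bond=-10.9537
(1,0): Delta=0.3250 Bond=-3.4940
(1,1): Delta=0.9414 Bond=-17.1180
(2,0): Delta=0.0000 Bond=0.0000
(2,1): Delta=0.3576 Bond=-5.6902
(2,2): Delta=1.0000 Bond=-26.7037
V0=13.8307

No-arbitrage ⇒ martingale measure with p* = (R−d)/(u−d) = 0.8289.
Terminal payoffs: V(3,0)=0.0000, V(3,1)=0.0000, V(3,2)=8.1085, V(3,3)=54.7202
(2,0): S=14.5152. Δ = (V_up−V_dn)/(S_up−S_dn) = (0.0000−0.0000)/(21.4825−10.4509) = 0.0000. V = [p*·0.0000 + (1−p*)·0.0000]/1.35 = 0.0000. B = V − Δ·S = 0.0000.
(2,1): S=29.8368. Δ = (V_up−V_dn)/(S_up−S_dn) = (8.1085−0.0000)/(44.1585−21.4825) = 0.3576. V = [p*·8.1085 + (1−p*)·0.0000]/1.35 = 4.9789. B = V − Δ·S = -5.6902.
(2,2): S=61.3312. Δ = (V_up−V_dn)/(S_up−S_dn) = (54.7202−8.1085)/(90.7702−44.1585) = 1.0000. V = [p*·54.7202 + (1−p*)·8.1085]/1.35 = 34.6275. B = V − Δ·S = -26.7037.
(1,0): S=20.1600. Δ = (V_up−V_dn)/(S_up−S_dn) = (4.9789−0.0000)/(29.8368−14.5152) = 0.3250. V = [p*·4.9789 + (1−p*)·0.0000]/1.35 = 3.0572. B = V − Δ·S = -3.4940.
(1,1): S=41.4400. Δ = (V_up−V_dn)/(S_up−S_dn) = (34.6275−4.9789)/(61.3312−29.8368) = 0.9414. V = [p*·34.6275 + (1−p*)·4.9789]/1.35 = 21.8934. B = V − Δ·S = -17.1180.
(0,0): S=28.0000. Δ = (V_up−V_dn)/(S_up−S_dn) = (21.8934−3.0572)/(41.4400−20.1600) = 0.8852. V = [p*·21.8934 + (1−p*)·3.0572]/1.35 = 13.8307. B = V − Δ·S = -10.9537.
The time-0 hedge costs 13.8307, which is the no-arbitrage price.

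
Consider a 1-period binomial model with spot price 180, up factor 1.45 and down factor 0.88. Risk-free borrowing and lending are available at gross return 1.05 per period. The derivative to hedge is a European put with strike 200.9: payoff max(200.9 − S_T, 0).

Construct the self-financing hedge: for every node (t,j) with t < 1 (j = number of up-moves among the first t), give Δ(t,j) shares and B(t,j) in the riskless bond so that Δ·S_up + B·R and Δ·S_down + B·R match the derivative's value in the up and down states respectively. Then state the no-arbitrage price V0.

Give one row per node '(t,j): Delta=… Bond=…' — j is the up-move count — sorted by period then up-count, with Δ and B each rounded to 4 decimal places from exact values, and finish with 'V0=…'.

Under the risk-neutral measure, an up-move has probability p* = (R−d)/(u−d) = 0.2982 and values discount at R = 1.05.
Terminal payoffs: V(1,0)=42.5000, V(1,1)=0.0000
  t=0,j=0: stock 180.0000 → up 261.0000 (V=0.0000), down 158.4000 (V=42.5000). Price 28.4043; hedge Δ=-0.4142, bond B=102.9657.
Self-financing check: at every node Δ·S+B equals the discounted successor values.

(0,0): Delta=-0.4142 Bond=102.9657
V0=28.4043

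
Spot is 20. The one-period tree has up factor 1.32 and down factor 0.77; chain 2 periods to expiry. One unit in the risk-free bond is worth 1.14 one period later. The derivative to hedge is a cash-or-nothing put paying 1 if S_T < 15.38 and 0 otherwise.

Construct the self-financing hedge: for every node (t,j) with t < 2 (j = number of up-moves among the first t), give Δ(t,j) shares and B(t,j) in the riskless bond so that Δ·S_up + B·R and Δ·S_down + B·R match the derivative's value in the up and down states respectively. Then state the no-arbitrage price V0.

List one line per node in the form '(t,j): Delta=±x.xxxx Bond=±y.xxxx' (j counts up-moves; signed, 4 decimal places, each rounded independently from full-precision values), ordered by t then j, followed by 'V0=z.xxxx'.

Risk-neutral probability p* = (R−d)/(u−d) = (1.14−0.77)/(1.32−0.77) = 0.6727.
Payoff layer (t=2): V(2,0)=1.0000, V(2,1)=0.0000, V(2,2)=0.0000
Node (1,0) S=15.4000: V=(p*·0.0000+(1−p*)·1.0000)/1.14=0.2871; Δ=(0.0000−1.0000)/(20.3280−11.8580)=-0.1181; B=V−Δ·S=2.1053
Node (1,1) S=26.4000: V=(p*·0.0000+(1−p*)·0.0000)/1.14=0.0000; Δ=(0.0000−0.0000)/(34.8480−20.3280)=0.0000; B=V−Δ·S=0.0000
Node (0,0) S=20.0000: V=(p*·0.0000+(1−p*)·0.2871)/1.14=0.0824; Δ=(0.0000−0.2871)/(26.4000−15.4000)=-0.0261; B=V−Δ·S=0.6044
Self-financing check: at every node Δ·S+B equals the discounted successor values.

(0,0): Delta=-0.0261 Bond=0.6044
(1,0): Delta=-0.1181 Bond=2.1053
(1,1): Delta=0.0000 Bond=0.0000
V0=0.0824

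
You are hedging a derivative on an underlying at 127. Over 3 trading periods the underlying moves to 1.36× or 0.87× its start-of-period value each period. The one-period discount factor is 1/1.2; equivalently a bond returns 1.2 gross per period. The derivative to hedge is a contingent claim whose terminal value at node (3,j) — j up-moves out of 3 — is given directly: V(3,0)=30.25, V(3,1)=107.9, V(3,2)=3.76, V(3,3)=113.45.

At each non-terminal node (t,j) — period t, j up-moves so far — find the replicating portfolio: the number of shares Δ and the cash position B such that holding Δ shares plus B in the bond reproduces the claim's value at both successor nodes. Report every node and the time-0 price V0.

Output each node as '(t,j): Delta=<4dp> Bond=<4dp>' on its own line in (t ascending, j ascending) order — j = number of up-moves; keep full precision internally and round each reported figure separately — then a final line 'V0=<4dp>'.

(0,0): Delta=0.1365 Bond=17.7525
(1,0): Delta=-0.6893 Bond=112.5363
(1,1): Delta=0.3926 Bond=-22.9313
(2,0): Delta=1.6486 Bond=-89.6820
(2,1): Delta=-1.4144 Bond=244.0014
(2,2): Delta=0.9530 Bond=-159.1631
V0=35.0822

Under the risk-neutral measure, an up-move has probability p* = (R−d)/(u−d) = 0.6735 and values discount at R = 1.2.
At expiry t=3: V(3,0)=30.2500, V(3,1)=107.9000, V(3,2)=3.7600, V(3,3)=113.4500
(2,0): S=96.1263. Δ = (V_up−V_dn)/(S_up−S_dn) = (107.9000−30.2500)/(130.7318−83.6299) = 1.6486. V = [p*·107.9000 + (1−p*)·30.2500]/1.2 = 68.7874. B = V − Δ·S = -89.6820.
(2,1): S=150.2664. Δ = (V_up−V_dn)/(S_up−S_dn) = (3.7600−107.9000)/(204.3623−130.7318) = -1.4144. V = [p*·3.7600 + (1−p*)·107.9000]/1.2 = 31.4707. B = V − Δ·S = 244.0014.
(2,2): S=234.8992. Δ = (V_up−V_dn)/(S_up−S_dn) = (113.4500−3.7600)/(319.4629−204.3623) = 0.9530. V = [p*·113.4500 + (1−p*)·3.7600]/1.2 = 64.6940. B = V − Δ·S = -159.1631.
(1,0): S=110.4900. Δ = (V_up−V_dn)/(S_up−S_dn) = (31.4707−68.7874)/(150.2664−96.1263) = -0.6893. V = [p*·31.4707 + (1−p*)·68.7874]/1.2 = 36.3798. B = V − Δ·S = 112.5363.
(1,1): S=172.7200. Δ = (V_up−V_dn)/(S_up−S_dn) = (64.6940−31.4707)/(234.8992−150.2664) = 0.3926. V = [p*·64.6940 + (1−p*)·31.4707]/1.2 = 44.8714. B = V − Δ·S = -22.9313.
(0,0): S=127.0000. Δ = (V_up−V_dn)/(S_up−S_dn) = (44.8714−36.3798)/(172.7200−110.4900) = 0.1365. V = [p*·44.8714 + (1−p*)·36.3798]/1.2 = 35.0822. B = V − Δ·S = 17.7525.
Root portfolio cost Δ·127+B reproduces V0=35.0822.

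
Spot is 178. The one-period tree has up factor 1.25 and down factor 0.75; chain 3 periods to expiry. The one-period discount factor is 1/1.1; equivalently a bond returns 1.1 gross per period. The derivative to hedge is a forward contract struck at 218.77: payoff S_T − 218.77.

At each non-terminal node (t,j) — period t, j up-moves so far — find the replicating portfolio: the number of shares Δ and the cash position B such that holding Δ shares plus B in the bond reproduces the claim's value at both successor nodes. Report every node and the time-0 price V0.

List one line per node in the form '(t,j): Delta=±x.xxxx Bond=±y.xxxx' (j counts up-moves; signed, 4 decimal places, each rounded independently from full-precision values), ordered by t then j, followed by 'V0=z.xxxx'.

(0,0): Delta=1.0000 Bond=-164.3651
(1,0): Delta=1.0000 Bond=-180.8017
(1,1): Delta=1.0000 Bond=-180.8017
(2,0): Delta=1.0000 Bond=-198.8818
(2,1): Delta=1.0000 Bond=-198.8818
(2,2): Delta=1.0000 Bond=-198.8818
V0=13.6349

Risk-neutral probability p* = (R−d)/(u−d) = (1.1−0.75)/(1.25−0.75) = 0.7000.
Terminal values V(3,·): V(3,0)=-143.6763, V(3,1)=-93.6138, V(3,2)=-10.1763, V(3,3)=128.8862
  t=2,j=0: stock 100.1250 → up 125.1562 (V=-93.6138), down 75.0938 (V=-143.6763). Price -98.7568; hedge Δ=1.0000, bond B=-198.8818.
  t=2,j=1: stock 166.8750 → up 208.5938 (V=-10.1763), down 125.1562 (V=-93.6138). Price -32.0068; hedge Δ=1.0000, bond B=-198.8818.
  t=2,j=2: stock 278.1250 → up 347.6562 (V=128.8862), down 208.5938 (V=-10.1763). Price 79.2432; hedge Δ=1.0000, bond B=-198.8818.
  t=1,j=0: stock 133.5000 → up 166.8750 (V=-32.0068), down 100.1250 (V=-98.7568). Price -47.3017; hedge Δ=1.0000, bond B=-180.8017.
  t=1,j=1: stock 222.5000 → up 278.1250 (V=79.2432), down 166.8750 (V=-32.0068). Price 41.6983; hedge Δ=1.0000, bond B=-180.8017.
  t=0,j=0: stock 178.0000 → up 222.5000 (V=41.6983), down 133.5000 (V=-47.3017). Price 13.6349; hedge Δ=1.0000, bond B=-164.3651.
Self-financing check: at every node Δ·S+B equals the discounted successor values.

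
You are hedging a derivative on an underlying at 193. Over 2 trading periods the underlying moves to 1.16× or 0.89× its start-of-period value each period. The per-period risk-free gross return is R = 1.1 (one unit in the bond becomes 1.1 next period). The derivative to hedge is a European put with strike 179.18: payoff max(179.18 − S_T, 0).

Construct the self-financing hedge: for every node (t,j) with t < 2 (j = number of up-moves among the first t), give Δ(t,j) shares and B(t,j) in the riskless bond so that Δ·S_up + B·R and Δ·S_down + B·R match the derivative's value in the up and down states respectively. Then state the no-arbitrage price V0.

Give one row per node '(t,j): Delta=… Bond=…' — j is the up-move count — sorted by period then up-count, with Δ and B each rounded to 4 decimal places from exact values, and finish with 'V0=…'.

Under the risk-neutral measure, an up-move has probability p* = (R−d)/(u−d) = 0.7778 and values discount at R = 1.1.
Terminal values V(2,·): V(2,0)=26.3047, V(2,1)=0.0000, V(2,2)=0.0000
Node (1,0) S=171.7700: V=(p*·0.0000+(1−p*)·26.3047)/1.1=5.3141; Δ=(0.0000−26.3047)/(199.2532−152.8753)=-0.5672; B=V−Δ·S=102.7389
Node (1,1) S=223.8800: V=(p*·0.0000+(1−p*)·0.0000)/1.1=0.0000; Δ=(0.0000−0.0000)/(259.7008−199.2532)=0.0000; B=V−Δ·S=0.0000
Node (0,0) S=193.0000: V=(p*·0.0000+(1−p*)·5.3141)/1.1=1.0736; Δ=(0.0000−5.3141)/(223.8800−171.7700)=-0.1020; B=V−Δ·S=20.7553
Each (Δ,B) replicates both successor values, so the strategy is self-financing and V0 is arbitrage-free.

(0,0): Delta=-0.1020 Bond=20.7553
(1,0): Delta=-0.5672 Bond=102.7389
(1,1): Delta=0.0000 Bond=0.0000
V0=1.0736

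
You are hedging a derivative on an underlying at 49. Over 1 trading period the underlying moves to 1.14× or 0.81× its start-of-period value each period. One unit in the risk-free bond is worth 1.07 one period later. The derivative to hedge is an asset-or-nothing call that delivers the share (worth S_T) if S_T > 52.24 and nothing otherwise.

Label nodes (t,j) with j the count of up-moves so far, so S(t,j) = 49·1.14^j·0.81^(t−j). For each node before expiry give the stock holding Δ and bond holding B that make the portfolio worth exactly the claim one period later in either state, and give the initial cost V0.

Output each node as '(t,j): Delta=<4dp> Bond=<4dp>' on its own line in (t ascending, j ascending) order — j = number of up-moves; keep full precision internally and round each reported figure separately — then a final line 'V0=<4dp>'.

No-arbitrage ⇒ martingale measure with p* = (R−d)/(u−d) = 0.7879.
Payoff layer (t=1): V(1,0)=0.0000, V(1,1)=55.8600
  t=0,j=0: stock 49.0000 → up 55.8600 (V=55.8600), down 39.6900 (V=0.0000). Price 41.1317; hedge Δ=3.4545, bond B=-128.1410.
Root portfolio cost Δ·49+B reproduces V0=41.1317.

(0,0): Delta=3.4545 Bond=-128.1410
V0=41.1317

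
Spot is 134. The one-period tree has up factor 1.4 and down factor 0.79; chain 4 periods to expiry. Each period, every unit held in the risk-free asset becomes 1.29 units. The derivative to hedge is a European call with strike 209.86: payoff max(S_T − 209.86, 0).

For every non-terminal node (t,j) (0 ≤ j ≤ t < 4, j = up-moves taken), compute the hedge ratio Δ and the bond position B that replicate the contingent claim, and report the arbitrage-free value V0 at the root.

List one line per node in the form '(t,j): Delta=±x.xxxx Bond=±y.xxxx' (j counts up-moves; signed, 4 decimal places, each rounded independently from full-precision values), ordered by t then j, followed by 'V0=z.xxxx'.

No-arbitrage ⇒ martingale measure with p* = (R−d)/(u−d) = 0.8197.
Payoff layer (t=4): V(4,0)=0.0000, V(4,1)=0.0000, V(4,2)=0.0000, V(4,3)=80.6198, V(4,4)=304.9144
(3,0): S=66.0672. Δ = (V_up−V_dn)/(S_up−S_dn) = (0.0000−0.0000)/(92.4941−52.1931) = 0.0000. V = [p*·0.0000 + (1−p*)·0.0000]/1.29 = 0.0000. B = V − Δ·S = 0.0000.
(3,1): S=117.0812. Δ = (V_up−V_dn)/(S_up−S_dn) = (0.0000−0.0000)/(163.9136−92.4941) = 0.0000. V = [p*·0.0000 + (1−p*)·0.0000]/1.29 = 0.0000. B = V − Δ·S = 0.0000.
(3,2): S=207.4856. Δ = (V_up−V_dn)/(S_up−S_dn) = (80.6198−0.0000)/(290.4798−163.9136) = 0.6370. V = [p*·80.6198 + (1−p*)·0.0000]/1.29 = 51.2262. B = V − Δ·S = -80.9374.
(3,3): S=367.6960. Δ = (V_up−V_dn)/(S_up−S_dn) = (304.9144−80.6198)/(514.7744−290.4798) = 1.0000. V = [p*·304.9144 + (1−p*)·80.6198]/1.29 = 205.0138. B = V − Δ·S = -162.6822.
(2,0): S=83.6294. Δ = (V_up−V_dn)/(S_up−S_dn) = (0.0000−0.0000)/(117.0812−66.0672) = 0.0000. V = [p*·0.0000 + (1−p*)·0.0000]/1.29 = 0.0000. B = V − Δ·S = 0.0000.
(2,1): S=148.2040. Δ = (V_up−V_dn)/(S_up−S_dn) = (51.2262−0.0000)/(207.4856−117.0812) = 0.5666. V = [p*·51.2262 + (1−p*)·0.0000]/1.29 = 32.5494. B = V − Δ·S = -51.4280.
(2,2): S=262.6400. Δ = (V_up−V_dn)/(S_up−S_dn) = (205.0138−51.2262)/(367.6960−207.4856) = 0.9599. V = [p*·205.0138 + (1−p*)·51.2262]/1.29 = 137.4276. B = V − Δ·S = -114.6832.
(1,0): S=105.8600. Δ = (V_up−V_dn)/(S_up−S_dn) = (32.5494−0.0000)/(148.2040−83.6294) = 0.5041. V = [p*·32.5494 + (1−p*)·0.0000]/1.29 = 20.6820. B = V − Δ·S = -32.6776.
(1,1): S=187.6000. Δ = (V_up−V_dn)/(S_up−S_dn) = (137.4276−32.5494)/(262.6400−148.2040) = 0.9165. V = [p*·137.4276 + (1−p*)·32.5494]/1.29 = 91.8722. B = V − Δ·S = -80.0593.
(0,0): S=134.0000. Δ = (V_up−V_dn)/(S_up−S_dn) = (91.8722−20.6820)/(187.6000−105.8600) = 0.8709. V = [p*·91.8722 + (1−p*)·20.6820]/1.29 = 61.2672. B = V − Δ·S = -55.4380.
Each (Δ,B) replicates both successor values, so the strategy is self-financing and V0 is arbitrage-free.

(0,0): Delta=0.8709 Bond=-55.4380
(1,0): Delta=0.5041 Bond=-32.6776
(1,1): Delta=0.9165 Bond=-80.0593
(2,0): Delta=0.0000 Bond=0.0000
(2,1): Delta=0.5666 Bond=-51.4280
(2,2): Delta=0.9599 Bond=-114.6832
(3,0): Delta=0.0000 Bond=0.0000
(3,1): Delta=0.0000 Bond=0.0000
(3,2): Delta=0.6370 Bond=-80.9374
(3,3): Delta=1.0000 Bond=-162.6822
V0=61.2672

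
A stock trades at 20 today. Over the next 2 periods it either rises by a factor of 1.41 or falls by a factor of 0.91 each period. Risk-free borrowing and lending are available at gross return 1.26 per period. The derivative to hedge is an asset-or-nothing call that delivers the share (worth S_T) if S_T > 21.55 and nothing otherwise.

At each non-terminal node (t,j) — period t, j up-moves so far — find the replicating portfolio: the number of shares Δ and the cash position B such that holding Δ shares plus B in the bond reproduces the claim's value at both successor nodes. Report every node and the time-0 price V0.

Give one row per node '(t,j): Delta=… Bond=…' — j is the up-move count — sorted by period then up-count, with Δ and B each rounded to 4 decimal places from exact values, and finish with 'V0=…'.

Under the risk-neutral measure, an up-move has probability p* = (R−d)/(u−d) = 0.7000 and values discount at R = 1.26.
Terminal values V(2,·): V(2,0)=0.0000, V(2,1)=25.6620, V(2,2)=39.7620
Node (1,0) S=18.2000: V=(p*·25.6620+(1−p*)·0.0000)/1.26=14.2567; Δ=(25.6620−0.0000)/(25.6620−16.5620)=2.8200; B=V−Δ·S=-37.0673
Node (1,1) S=28.2000: V=(p*·39.7620+(1−p*)·25.6620)/1.26=28.2000; Δ=(39.7620−25.6620)/(39.7620−25.6620)=1.0000; B=V−Δ·S=0.0000
Node (0,0) S=20.0000: V=(p*·28.2000+(1−p*)·14.2567)/1.26=19.0611; Δ=(28.2000−14.2567)/(28.2000−18.2000)=1.3943; B=V−Δ·S=-8.8256
Check: Δ(0,0)·S0 + B(0,0) = 19.0611 = V0.

(0,0): Delta=1.3943 Bond=-8.8256
(1,0): Delta=2.8200 Bond=-37.0673
(1,1): Delta=1.0000 Bond=0.0000
V0=19.0611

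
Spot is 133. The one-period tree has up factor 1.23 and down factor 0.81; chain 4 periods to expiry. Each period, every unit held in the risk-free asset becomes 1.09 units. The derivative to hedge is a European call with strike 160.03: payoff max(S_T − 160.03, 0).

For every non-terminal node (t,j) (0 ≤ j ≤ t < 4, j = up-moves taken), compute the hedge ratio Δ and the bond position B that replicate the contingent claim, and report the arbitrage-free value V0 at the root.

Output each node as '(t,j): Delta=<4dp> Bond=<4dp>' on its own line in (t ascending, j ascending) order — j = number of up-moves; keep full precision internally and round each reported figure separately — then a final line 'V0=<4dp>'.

(0,0): Delta=0.6742 Bond=-58.1477
(1,0): Delta=0.3344 Bond=-26.7669
(1,1): Delta=0.7861 Bond=-81.6880
(2,0): Delta=0.0000 Bond=0.0000
(2,1): Delta=0.4444 Bond=-43.7639
(2,2): Delta=0.8986 Bond=-111.6780
(3,0): Delta=0.0000 Bond=0.0000
(3,1): Delta=0.0000 Bond=0.0000
(3,2): Delta=0.5908 Bond=-71.5539
(3,3): Delta=1.0000 Bond=-146.8165
V0=31.5236

Under the risk-neutral measure, an up-move has probability p* = (R−d)/(u−d) = 0.6667 and values discount at R = 1.09.
At expiry t=4: V(4,0)=0.0000, V(4,1)=0.0000, V(4,2)=0.0000, V(4,3)=40.4412, V(4,4)=144.3892
Node (3,0) S=70.6817: V=(p*·0.0000+(1−p*)·0.0000)/1.09=0.0000; Δ=(0.0000−0.0000)/(86.9384−57.2521)=0.0000; B=V−Δ·S=0.0000
Node (3,1) S=107.3314: V=(p*·0.0000+(1−p*)·0.0000)/1.09=0.0000; Δ=(0.0000−0.0000)/(132.0176−86.9384)=0.0000; B=V−Δ·S=0.0000
Node (3,2) S=162.9847: V=(p*·40.4412+(1−p*)·0.0000)/1.09=24.7347; Δ=(40.4412−0.0000)/(200.4712−132.0176)=0.5908; B=V−Δ·S=-71.5539
Node (3,3) S=247.4953: V=(p*·144.3892+(1−p*)·40.4412)/1.09=100.6788; Δ=(144.3892−40.4412)/(304.4192−200.4712)=1.0000; B=V−Δ·S=-146.8165
Node (2,0) S=87.2613: V=(p*·0.0000+(1−p*)·0.0000)/1.09=0.0000; Δ=(0.0000−0.0000)/(107.3314−70.6817)=0.0000; B=V−Δ·S=0.0000
Node (2,1) S=132.5079: V=(p*·24.7347+(1−p*)·0.0000)/1.09=15.1282; Δ=(24.7347−0.0000)/(162.9847−107.3314)=0.4444; B=V−Δ·S=-43.7639
Node (2,2) S=201.2157: V=(p*·100.6788+(1−p*)·24.7347)/1.09=69.1414; Δ=(100.6788−24.7347)/(247.4953−162.9847)=0.8986; B=V−Δ·S=-111.6780
Node (1,0) S=107.7300: V=(p*·15.1282+(1−p*)·0.0000)/1.09=9.2527; Δ=(15.1282−0.0000)/(132.5079−87.2613)=0.3344; B=V−Δ·S=-26.7669
Node (1,1) S=163.5900: V=(p*·69.1414+(1−p*)·15.1282)/1.09=46.9147; Δ=(69.1414−15.1282)/(201.2157−132.5079)=0.7861; B=V−Δ·S=-81.6880
Node (0,0) S=133.0000: V=(p*·46.9147+(1−p*)·9.2527)/1.09=31.5236; Δ=(46.9147−9.2527)/(163.5900−107.7300)=0.6742; B=V−Δ·S=-58.1477
Each (Δ,B) replicates both successor values, so the strategy is self-financing and V0 is arbitrage-free.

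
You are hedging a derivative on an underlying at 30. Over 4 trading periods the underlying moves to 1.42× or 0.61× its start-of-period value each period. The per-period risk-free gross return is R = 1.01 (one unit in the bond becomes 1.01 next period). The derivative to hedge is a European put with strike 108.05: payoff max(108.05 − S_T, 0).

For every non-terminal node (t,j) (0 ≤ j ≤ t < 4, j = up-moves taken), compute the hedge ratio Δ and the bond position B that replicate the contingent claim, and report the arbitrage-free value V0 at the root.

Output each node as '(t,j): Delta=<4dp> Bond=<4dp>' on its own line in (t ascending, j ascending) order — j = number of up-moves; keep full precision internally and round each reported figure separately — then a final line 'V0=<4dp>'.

(0,0): Delta=-0.9330 Bond=102.6202
(1,0): Delta=-1.0000 Bond=104.8723
(1,1): Delta=-0.9035 Bond=102.3899
(2,0): Delta=-1.0000 Bond=105.9210
(2,1): Delta=-1.0000 Bond=105.9210
(2,2): Delta=-0.8610 Bond=100.8440
(3,0): Delta=-1.0000 Bond=106.9802
(3,1): Delta=-1.0000 Bond=106.9802
(3,2): Delta=-1.0000 Bond=106.9802
(3,3): Delta=-0.7998 Bond=96.5965
V0=74.6298

Since d<R<u, set p* = (R−d)/(u−d) = 0.4938; price each node as the discounted p*-expectation of its children.
Terminal payoffs: V(4,0)=103.8962, V(4,1)=98.3806, V(4,2)=85.5409, V(4,3)=55.6518, V(4,4)=0.0000
(3,0): S=6.8094. Δ = (V_up−V_dn)/(S_up−S_dn) = (98.3806−103.8962)/(9.6694−4.1538) = -1.0000. V = [p*·98.3806 + (1−p*)·103.8962]/1.01 = 100.1708. B = V − Δ·S = 106.9802.
(3,1): S=15.8515. Δ = (V_up−V_dn)/(S_up−S_dn) = (85.5409−98.3806)/(22.5091−9.6694) = -1.0000. V = [p*·85.5409 + (1−p*)·98.3806]/1.01 = 91.1287. B = V − Δ·S = 106.9802.
(3,2): S=36.9001. Δ = (V_up−V_dn)/(S_up−S_dn) = (55.6518−85.5409)/(52.3982−22.5091) = -1.0000. V = [p*·55.6518 + (1−p*)·85.5409]/1.01 = 70.0801. B = V − Δ·S = 106.9802.
(3,3): S=85.8986. Δ = (V_up−V_dn)/(S_up−S_dn) = (0.0000−55.6518)/(121.9761−52.3982) = -0.7998. V = [p*·0.0000 + (1−p*)·55.6518]/1.01 = 27.8905. B = V − Δ·S = 96.5965.
(2,0): S=11.1630. Δ = (V_up−V_dn)/(S_up−S_dn) = (91.1287−100.1708)/(15.8515−6.8094) = -1.0000. V = [p*·91.1287 + (1−p*)·100.1708]/1.01 = 94.7580. B = V − Δ·S = 105.9210.
(2,1): S=25.9860. Δ = (V_up−V_dn)/(S_up−S_dn) = (70.0801−91.1287)/(36.9001−15.8515) = -1.0000. V = [p*·70.0801 + (1−p*)·91.1287]/1.01 = 79.9350. B = V − Δ·S = 105.9210.
(2,2): S=60.4920. Δ = (V_up−V_dn)/(S_up−S_dn) = (27.8905−70.0801)/(85.8986−36.9001) = -0.8610. V = [p*·27.8905 + (1−p*)·70.0801]/1.01 = 48.7582. B = V − Δ·S = 100.8440.
(1,0): S=18.3000. Δ = (V_up−V_dn)/(S_up−S_dn) = (79.9350−94.7580)/(25.9860−11.1630) = -1.0000. V = [p*·79.9350 + (1−p*)·94.7580]/1.01 = 86.5723. B = V − Δ·S = 104.8723.
(1,1): S=42.6000. Δ = (V_up−V_dn)/(S_up−S_dn) = (48.7582−79.9350)/(60.4920−25.9860) = -0.9035. V = [p*·48.7582 + (1−p*)·79.9350]/1.01 = 63.9000. B = V − Δ·S = 102.3899.
(0,0): S=30.0000. Δ = (V_up−V_dn)/(S_up−S_dn) = (63.9000−86.5723)/(42.6000−18.3000) = -0.9330. V = [p*·63.9000 + (1−p*)·86.5723]/1.01 = 74.6298. B = V − Δ·S = 102.6202.
Check: Δ(0,0)·S0 + B(0,0) = 74.6298 = V0.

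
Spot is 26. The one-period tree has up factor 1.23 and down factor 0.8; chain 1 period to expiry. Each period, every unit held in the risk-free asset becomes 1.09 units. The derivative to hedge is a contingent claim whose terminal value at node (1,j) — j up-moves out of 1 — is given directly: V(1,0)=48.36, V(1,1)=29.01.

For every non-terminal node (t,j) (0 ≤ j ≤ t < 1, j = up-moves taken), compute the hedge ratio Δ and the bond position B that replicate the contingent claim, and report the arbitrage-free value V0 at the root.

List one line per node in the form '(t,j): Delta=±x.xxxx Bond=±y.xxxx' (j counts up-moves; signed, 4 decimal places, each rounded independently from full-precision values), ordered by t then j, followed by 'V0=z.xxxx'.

(0,0): Delta=-1.7308 Bond=77.3945
V0=32.3945

Under the risk-neutral measure, an up-move has probability p* = (R−d)/(u−d) = 0.6744 and values discount at R = 1.09.
Terminal values V(1,·): V(1,0)=48.3600, V(1,1)=29.0100
(0,0): S=26.0000. Δ = (V_up−V_dn)/(S_up−S_dn) = (29.0100−48.3600)/(31.9800−20.8000) = -1.7308. V = [p*·29.0100 + (1−p*)·48.3600]/1.09 = 32.3945. B = V − Δ·S = 77.3945.
Root portfolio cost Δ·26+B reproduces V0=32.3945.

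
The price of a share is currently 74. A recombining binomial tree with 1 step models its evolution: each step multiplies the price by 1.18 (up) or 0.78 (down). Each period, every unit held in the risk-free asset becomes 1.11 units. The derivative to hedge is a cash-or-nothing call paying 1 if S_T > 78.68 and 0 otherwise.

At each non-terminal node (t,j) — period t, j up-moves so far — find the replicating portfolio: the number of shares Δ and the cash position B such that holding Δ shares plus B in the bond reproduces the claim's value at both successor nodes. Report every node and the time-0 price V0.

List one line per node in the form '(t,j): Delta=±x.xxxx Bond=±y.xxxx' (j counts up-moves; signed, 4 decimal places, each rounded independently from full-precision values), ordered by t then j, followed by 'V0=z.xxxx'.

(0,0): Delta=0.0338 Bond=-1.7568
V0=0.7432

No-arbitrage ⇒ martingale measure with p* = (R−d)/(u−d) = 0.8250.
At expiry t=1: V(1,0)=0.0000, V(1,1)=1.0000
  t=0,j=0: stock 74.0000 → up 87.3200 (V=1.0000), down 57.7200 (V=0.0000). Price 0.7432; hedge Δ=0.0338, bond B=-1.7568.
Each (Δ,B) replicates both successor values, so the strategy is self-financing and V0 is arbitrage-free.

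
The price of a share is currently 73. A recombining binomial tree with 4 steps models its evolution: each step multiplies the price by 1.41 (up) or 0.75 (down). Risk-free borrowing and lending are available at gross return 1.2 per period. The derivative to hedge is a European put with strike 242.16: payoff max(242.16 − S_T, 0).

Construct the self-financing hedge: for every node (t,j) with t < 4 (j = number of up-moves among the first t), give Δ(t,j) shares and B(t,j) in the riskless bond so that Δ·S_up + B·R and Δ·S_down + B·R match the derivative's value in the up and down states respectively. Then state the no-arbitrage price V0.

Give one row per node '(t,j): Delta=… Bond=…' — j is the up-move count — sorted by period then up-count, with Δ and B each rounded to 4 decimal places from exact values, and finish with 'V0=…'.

(0,0): Delta=-0.8234 Bond=108.7270
(1,0): Delta=-1.0000 Bond=140.1389
(1,1): Delta=-0.7796 Bond=125.9614
(2,0): Delta=-1.0000 Bond=168.1667
(2,1): Delta=-1.0000 Bond=168.1667
(2,2): Delta=-0.7249 Bond=143.2143
(3,0): Delta=-1.0000 Bond=201.8000
(3,1): Delta=-1.0000 Bond=201.8000
(3,2): Delta=-1.0000 Bond=201.8000
(3,3): Delta=-0.6566 Bond=157.8838
V0=48.6156

Since d<R<u, set p* = (R−d)/(u−d) = 0.6818; price each node as the discounted p*-expectation of its children.
Terminal values V(4,·): V(4,0)=219.0623, V(4,1)=198.7364, V(4,2)=160.5236, V(4,3)=88.6837, V(4,4)=0.0000
Node (3,0) S=30.7969: V=(p*·198.7364+(1−p*)·219.0623)/1.2=171.0031; Δ=(198.7364−219.0623)/(43.4236−23.0977)=-1.0000; B=V−Δ·S=201.8000
Node (3,1) S=57.8981: V=(p*·160.5236+(1−p*)·198.7364)/1.2=143.9019; Δ=(160.5236−198.7364)/(81.6364−43.4236)=-1.0000; B=V−Δ·S=201.8000
Node (3,2) S=108.8485: V=(p*·88.6837+(1−p*)·160.5236)/1.2=92.9515; Δ=(88.6837−160.5236)/(153.4763−81.6364)=-1.0000; B=V−Δ·S=201.8000
Node (3,3) S=204.6351: V=(p*·0.0000+(1−p*)·88.6837)/1.2=23.5146; Δ=(0.0000−88.6837)/(288.5355−153.4763)=-0.6566; B=V−Δ·S=157.8838
Node (2,0) S=41.0625: V=(p*·143.9019+(1−p*)·171.0031)/1.2=127.1042; Δ=(143.9019−171.0031)/(57.8981−30.7969)=-1.0000; B=V−Δ·S=168.1667
Node (2,1) S=77.1975: V=(p*·92.9515+(1−p*)·143.9019)/1.2=90.9692; Δ=(92.9515−143.9019)/(108.8485−57.8981)=-1.0000; B=V−Δ·S=168.1667
Node (2,2) S=145.1313: V=(p*·23.5146+(1−p*)·92.9515)/1.2=38.0068; Δ=(23.5146−92.9515)/(204.6351−108.8485)=-0.7249; B=V−Δ·S=143.2143
Node (1,0) S=54.7500: V=(p*·90.9692+(1−p*)·127.1042)/1.2=85.3889; Δ=(90.9692−127.1042)/(77.1975−41.0625)=-1.0000; B=V−Δ·S=140.1389
Node (1,1) S=102.9300: V=(p*·38.0068+(1−p*)·90.9692)/1.2=45.7154; Δ=(38.0068−90.9692)/(145.1313−77.1975)=-0.7796; B=V−Δ·S=125.9614
Node (0,0) S=73.0000: V=(p*·45.7154+(1−p*)·85.3889)/1.2=48.6156; Δ=(45.7154−85.3889)/(102.9300−54.7500)=-0.8234; B=V−Δ·S=108.7270
Root portfolio cost Δ·73+B reproduces V0=48.6156.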